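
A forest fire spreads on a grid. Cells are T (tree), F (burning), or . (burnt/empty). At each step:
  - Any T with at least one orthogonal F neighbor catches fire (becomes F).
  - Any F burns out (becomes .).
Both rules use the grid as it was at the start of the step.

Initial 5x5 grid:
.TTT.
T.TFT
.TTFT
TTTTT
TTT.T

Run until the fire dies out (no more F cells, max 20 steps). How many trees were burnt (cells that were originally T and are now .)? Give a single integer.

Step 1: +6 fires, +2 burnt (F count now 6)
Step 2: +4 fires, +6 burnt (F count now 4)
Step 3: +4 fires, +4 burnt (F count now 4)
Step 4: +2 fires, +4 burnt (F count now 2)
Step 5: +1 fires, +2 burnt (F count now 1)
Step 6: +0 fires, +1 burnt (F count now 0)
Fire out after step 6
Initially T: 18, now '.': 24
Total burnt (originally-T cells now '.'): 17

Answer: 17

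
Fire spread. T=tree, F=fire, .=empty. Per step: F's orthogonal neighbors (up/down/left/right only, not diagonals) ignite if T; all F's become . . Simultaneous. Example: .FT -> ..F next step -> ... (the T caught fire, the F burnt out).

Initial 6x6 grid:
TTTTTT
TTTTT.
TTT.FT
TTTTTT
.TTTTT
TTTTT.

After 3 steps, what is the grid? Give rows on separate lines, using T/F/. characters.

Step 1: 3 trees catch fire, 1 burn out
  TTTTTT
  TTTTF.
  TTT..F
  TTTTFT
  .TTTTT
  TTTTT.
Step 2: 5 trees catch fire, 3 burn out
  TTTTFT
  TTTF..
  TTT...
  TTTF.F
  .TTTFT
  TTTTT.
Step 3: 7 trees catch fire, 5 burn out
  TTTF.F
  TTF...
  TTT...
  TTF...
  .TTF.F
  TTTTF.

TTTF.F
TTF...
TTT...
TTF...
.TTF.F
TTTTF.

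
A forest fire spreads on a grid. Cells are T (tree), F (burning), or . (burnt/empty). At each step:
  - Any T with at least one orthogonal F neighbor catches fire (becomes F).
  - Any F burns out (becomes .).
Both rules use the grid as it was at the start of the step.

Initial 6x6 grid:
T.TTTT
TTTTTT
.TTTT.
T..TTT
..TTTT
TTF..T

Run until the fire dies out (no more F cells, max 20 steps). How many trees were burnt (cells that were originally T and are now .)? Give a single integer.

Step 1: +2 fires, +1 burnt (F count now 2)
Step 2: +2 fires, +2 burnt (F count now 2)
Step 3: +2 fires, +2 burnt (F count now 2)
Step 4: +3 fires, +2 burnt (F count now 3)
Step 5: +5 fires, +3 burnt (F count now 5)
Step 6: +4 fires, +5 burnt (F count now 4)
Step 7: +4 fires, +4 burnt (F count now 4)
Step 8: +2 fires, +4 burnt (F count now 2)
Step 9: +1 fires, +2 burnt (F count now 1)
Step 10: +0 fires, +1 burnt (F count now 0)
Fire out after step 10
Initially T: 26, now '.': 35
Total burnt (originally-T cells now '.'): 25

Answer: 25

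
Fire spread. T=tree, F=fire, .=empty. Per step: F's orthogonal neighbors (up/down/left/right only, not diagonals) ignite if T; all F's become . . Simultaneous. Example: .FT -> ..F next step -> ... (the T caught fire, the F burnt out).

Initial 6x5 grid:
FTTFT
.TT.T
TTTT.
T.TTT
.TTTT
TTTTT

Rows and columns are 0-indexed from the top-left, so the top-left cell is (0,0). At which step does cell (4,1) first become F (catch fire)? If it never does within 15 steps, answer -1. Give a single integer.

Step 1: cell (4,1)='T' (+3 fires, +2 burnt)
Step 2: cell (4,1)='T' (+3 fires, +3 burnt)
Step 3: cell (4,1)='T' (+2 fires, +3 burnt)
Step 4: cell (4,1)='T' (+3 fires, +2 burnt)
Step 5: cell (4,1)='T' (+3 fires, +3 burnt)
Step 6: cell (4,1)='F' (+4 fires, +3 burnt)
  -> target ignites at step 6
Step 7: cell (4,1)='.' (+3 fires, +4 burnt)
Step 8: cell (4,1)='.' (+2 fires, +3 burnt)
Step 9: cell (4,1)='.' (+0 fires, +2 burnt)
  fire out at step 9

6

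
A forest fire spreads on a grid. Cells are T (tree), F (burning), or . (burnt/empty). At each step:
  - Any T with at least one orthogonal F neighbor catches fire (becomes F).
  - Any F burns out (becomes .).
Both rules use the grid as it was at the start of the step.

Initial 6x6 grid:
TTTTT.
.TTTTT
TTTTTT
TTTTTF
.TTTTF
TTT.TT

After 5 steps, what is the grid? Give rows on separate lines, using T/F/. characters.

Step 1: 4 trees catch fire, 2 burn out
  TTTTT.
  .TTTTT
  TTTTTF
  TTTTF.
  .TTTF.
  TTT.TF
Step 2: 5 trees catch fire, 4 burn out
  TTTTT.
  .TTTTF
  TTTTF.
  TTTF..
  .TTF..
  TTT.F.
Step 3: 4 trees catch fire, 5 burn out
  TTTTT.
  .TTTF.
  TTTF..
  TTF...
  .TF...
  TTT...
Step 4: 6 trees catch fire, 4 burn out
  TTTTF.
  .TTF..
  TTF...
  TF....
  .F....
  TTF...
Step 5: 5 trees catch fire, 6 burn out
  TTTF..
  .TF...
  TF....
  F.....
  ......
  TF....

TTTF..
.TF...
TF....
F.....
......
TF....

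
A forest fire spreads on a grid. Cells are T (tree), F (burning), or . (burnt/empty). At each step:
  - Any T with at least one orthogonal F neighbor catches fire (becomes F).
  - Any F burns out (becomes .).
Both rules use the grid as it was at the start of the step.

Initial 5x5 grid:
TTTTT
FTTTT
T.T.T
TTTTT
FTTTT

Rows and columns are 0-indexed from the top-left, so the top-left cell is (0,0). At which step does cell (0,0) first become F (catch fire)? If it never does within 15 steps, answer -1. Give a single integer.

Step 1: cell (0,0)='F' (+5 fires, +2 burnt)
  -> target ignites at step 1
Step 2: cell (0,0)='.' (+4 fires, +5 burnt)
Step 3: cell (0,0)='.' (+5 fires, +4 burnt)
Step 4: cell (0,0)='.' (+4 fires, +5 burnt)
Step 5: cell (0,0)='.' (+3 fires, +4 burnt)
Step 6: cell (0,0)='.' (+0 fires, +3 burnt)
  fire out at step 6

1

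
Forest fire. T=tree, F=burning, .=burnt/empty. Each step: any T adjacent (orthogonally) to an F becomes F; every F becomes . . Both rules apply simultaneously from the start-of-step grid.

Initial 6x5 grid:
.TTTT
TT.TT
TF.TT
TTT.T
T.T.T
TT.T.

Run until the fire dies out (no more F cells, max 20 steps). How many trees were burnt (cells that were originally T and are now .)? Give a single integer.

Answer: 20

Derivation:
Step 1: +3 fires, +1 burnt (F count now 3)
Step 2: +4 fires, +3 burnt (F count now 4)
Step 3: +3 fires, +4 burnt (F count now 3)
Step 4: +2 fires, +3 burnt (F count now 2)
Step 5: +3 fires, +2 burnt (F count now 3)
Step 6: +2 fires, +3 burnt (F count now 2)
Step 7: +1 fires, +2 burnt (F count now 1)
Step 8: +1 fires, +1 burnt (F count now 1)
Step 9: +1 fires, +1 burnt (F count now 1)
Step 10: +0 fires, +1 burnt (F count now 0)
Fire out after step 10
Initially T: 21, now '.': 29
Total burnt (originally-T cells now '.'): 20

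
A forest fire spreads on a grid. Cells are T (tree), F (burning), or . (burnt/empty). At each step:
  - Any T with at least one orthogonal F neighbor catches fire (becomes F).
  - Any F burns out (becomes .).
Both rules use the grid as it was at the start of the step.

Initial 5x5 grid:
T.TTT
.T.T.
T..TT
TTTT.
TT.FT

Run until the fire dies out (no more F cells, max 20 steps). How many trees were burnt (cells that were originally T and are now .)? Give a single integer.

Answer: 14

Derivation:
Step 1: +2 fires, +1 burnt (F count now 2)
Step 2: +2 fires, +2 burnt (F count now 2)
Step 3: +3 fires, +2 burnt (F count now 3)
Step 4: +3 fires, +3 burnt (F count now 3)
Step 5: +4 fires, +3 burnt (F count now 4)
Step 6: +0 fires, +4 burnt (F count now 0)
Fire out after step 6
Initially T: 16, now '.': 23
Total burnt (originally-T cells now '.'): 14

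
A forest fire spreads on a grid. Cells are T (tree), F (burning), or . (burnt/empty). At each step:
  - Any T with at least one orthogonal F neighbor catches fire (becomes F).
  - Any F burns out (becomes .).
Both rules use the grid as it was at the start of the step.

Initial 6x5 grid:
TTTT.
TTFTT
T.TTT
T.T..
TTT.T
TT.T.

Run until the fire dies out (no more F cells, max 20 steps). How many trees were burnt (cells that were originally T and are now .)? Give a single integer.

Answer: 19

Derivation:
Step 1: +4 fires, +1 burnt (F count now 4)
Step 2: +6 fires, +4 burnt (F count now 6)
Step 3: +4 fires, +6 burnt (F count now 4)
Step 4: +2 fires, +4 burnt (F count now 2)
Step 5: +2 fires, +2 burnt (F count now 2)
Step 6: +1 fires, +2 burnt (F count now 1)
Step 7: +0 fires, +1 burnt (F count now 0)
Fire out after step 7
Initially T: 21, now '.': 28
Total burnt (originally-T cells now '.'): 19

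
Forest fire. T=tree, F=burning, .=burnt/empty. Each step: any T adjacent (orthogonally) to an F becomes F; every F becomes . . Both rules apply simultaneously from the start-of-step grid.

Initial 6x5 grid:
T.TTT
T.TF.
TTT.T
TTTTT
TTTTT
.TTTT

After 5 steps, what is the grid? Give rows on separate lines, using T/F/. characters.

Step 1: 2 trees catch fire, 1 burn out
  T.TFT
  T.F..
  TTT.T
  TTTTT
  TTTTT
  .TTTT
Step 2: 3 trees catch fire, 2 burn out
  T.F.F
  T....
  TTF.T
  TTTTT
  TTTTT
  .TTTT
Step 3: 2 trees catch fire, 3 burn out
  T....
  T....
  TF..T
  TTFTT
  TTTTT
  .TTTT
Step 4: 4 trees catch fire, 2 burn out
  T....
  T....
  F...T
  TF.FT
  TTFTT
  .TTTT
Step 5: 6 trees catch fire, 4 burn out
  T....
  F....
  ....T
  F...F
  TF.FT
  .TFTT

T....
F....
....T
F...F
TF.FT
.TFTT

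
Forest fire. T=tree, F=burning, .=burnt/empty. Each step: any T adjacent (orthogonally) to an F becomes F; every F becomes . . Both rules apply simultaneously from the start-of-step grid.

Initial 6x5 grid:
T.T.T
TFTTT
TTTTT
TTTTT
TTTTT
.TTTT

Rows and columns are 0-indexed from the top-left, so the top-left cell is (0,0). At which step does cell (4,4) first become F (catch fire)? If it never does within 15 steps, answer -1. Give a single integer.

Step 1: cell (4,4)='T' (+3 fires, +1 burnt)
Step 2: cell (4,4)='T' (+6 fires, +3 burnt)
Step 3: cell (4,4)='T' (+5 fires, +6 burnt)
Step 4: cell (4,4)='T' (+6 fires, +5 burnt)
Step 5: cell (4,4)='T' (+3 fires, +6 burnt)
Step 6: cell (4,4)='F' (+2 fires, +3 burnt)
  -> target ignites at step 6
Step 7: cell (4,4)='.' (+1 fires, +2 burnt)
Step 8: cell (4,4)='.' (+0 fires, +1 burnt)
  fire out at step 8

6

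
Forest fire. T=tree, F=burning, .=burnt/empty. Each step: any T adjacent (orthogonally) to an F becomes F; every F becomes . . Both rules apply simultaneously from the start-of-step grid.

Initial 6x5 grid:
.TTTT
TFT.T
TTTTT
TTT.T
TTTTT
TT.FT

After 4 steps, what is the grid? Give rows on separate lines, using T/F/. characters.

Step 1: 6 trees catch fire, 2 burn out
  .FTTT
  F.F.T
  TFTTT
  TTT.T
  TTTFT
  TT..F
Step 2: 6 trees catch fire, 6 burn out
  ..FTT
  ....T
  F.FTT
  TFT.T
  TTF.F
  TT...
Step 3: 6 trees catch fire, 6 burn out
  ...FT
  ....T
  ...FT
  F.F.F
  TF...
  TT...
Step 4: 4 trees catch fire, 6 burn out
  ....F
  ....T
  ....F
  .....
  F....
  TF...

....F
....T
....F
.....
F....
TF...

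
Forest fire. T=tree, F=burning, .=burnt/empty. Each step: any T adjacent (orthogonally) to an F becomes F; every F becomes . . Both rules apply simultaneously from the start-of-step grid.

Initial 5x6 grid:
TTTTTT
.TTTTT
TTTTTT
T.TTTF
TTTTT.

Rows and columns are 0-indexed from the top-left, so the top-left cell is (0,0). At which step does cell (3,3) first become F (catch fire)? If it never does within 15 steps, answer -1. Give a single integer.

Step 1: cell (3,3)='T' (+2 fires, +1 burnt)
Step 2: cell (3,3)='F' (+4 fires, +2 burnt)
  -> target ignites at step 2
Step 3: cell (3,3)='.' (+5 fires, +4 burnt)
Step 4: cell (3,3)='.' (+4 fires, +5 burnt)
Step 5: cell (3,3)='.' (+4 fires, +4 burnt)
Step 6: cell (3,3)='.' (+4 fires, +4 burnt)
Step 7: cell (3,3)='.' (+2 fires, +4 burnt)
Step 8: cell (3,3)='.' (+1 fires, +2 burnt)
Step 9: cell (3,3)='.' (+0 fires, +1 burnt)
  fire out at step 9

2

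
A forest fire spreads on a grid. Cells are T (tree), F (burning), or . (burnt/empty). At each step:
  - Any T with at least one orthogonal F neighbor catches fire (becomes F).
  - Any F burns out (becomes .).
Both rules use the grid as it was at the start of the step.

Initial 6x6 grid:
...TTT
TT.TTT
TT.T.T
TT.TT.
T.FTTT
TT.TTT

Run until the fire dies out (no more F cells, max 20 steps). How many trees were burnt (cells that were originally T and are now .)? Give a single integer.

Step 1: +1 fires, +1 burnt (F count now 1)
Step 2: +3 fires, +1 burnt (F count now 3)
Step 3: +4 fires, +3 burnt (F count now 4)
Step 4: +2 fires, +4 burnt (F count now 2)
Step 5: +2 fires, +2 burnt (F count now 2)
Step 6: +2 fires, +2 burnt (F count now 2)
Step 7: +2 fires, +2 burnt (F count now 2)
Step 8: +0 fires, +2 burnt (F count now 0)
Fire out after step 8
Initially T: 25, now '.': 27
Total burnt (originally-T cells now '.'): 16

Answer: 16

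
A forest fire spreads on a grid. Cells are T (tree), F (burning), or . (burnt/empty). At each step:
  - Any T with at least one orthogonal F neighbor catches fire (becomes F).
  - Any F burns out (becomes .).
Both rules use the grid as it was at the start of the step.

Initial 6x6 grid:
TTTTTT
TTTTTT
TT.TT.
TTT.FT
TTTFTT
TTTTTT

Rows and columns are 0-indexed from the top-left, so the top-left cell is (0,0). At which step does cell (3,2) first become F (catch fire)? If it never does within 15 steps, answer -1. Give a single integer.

Step 1: cell (3,2)='T' (+5 fires, +2 burnt)
Step 2: cell (3,2)='F' (+7 fires, +5 burnt)
  -> target ignites at step 2
Step 3: cell (3,2)='.' (+7 fires, +7 burnt)
Step 4: cell (3,2)='.' (+6 fires, +7 burnt)
Step 5: cell (3,2)='.' (+3 fires, +6 burnt)
Step 6: cell (3,2)='.' (+2 fires, +3 burnt)
Step 7: cell (3,2)='.' (+1 fires, +2 burnt)
Step 8: cell (3,2)='.' (+0 fires, +1 burnt)
  fire out at step 8

2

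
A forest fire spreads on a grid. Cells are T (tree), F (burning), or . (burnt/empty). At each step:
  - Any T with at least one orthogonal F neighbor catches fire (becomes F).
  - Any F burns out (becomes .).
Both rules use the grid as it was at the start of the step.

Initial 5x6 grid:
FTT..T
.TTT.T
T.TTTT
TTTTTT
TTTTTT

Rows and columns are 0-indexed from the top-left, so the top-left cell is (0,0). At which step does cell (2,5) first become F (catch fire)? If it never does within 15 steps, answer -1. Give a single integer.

Step 1: cell (2,5)='T' (+1 fires, +1 burnt)
Step 2: cell (2,5)='T' (+2 fires, +1 burnt)
Step 3: cell (2,5)='T' (+1 fires, +2 burnt)
Step 4: cell (2,5)='T' (+2 fires, +1 burnt)
Step 5: cell (2,5)='T' (+2 fires, +2 burnt)
Step 6: cell (2,5)='T' (+4 fires, +2 burnt)
Step 7: cell (2,5)='F' (+5 fires, +4 burnt)
  -> target ignites at step 7
Step 8: cell (2,5)='.' (+5 fires, +5 burnt)
Step 9: cell (2,5)='.' (+2 fires, +5 burnt)
Step 10: cell (2,5)='.' (+0 fires, +2 burnt)
  fire out at step 10

7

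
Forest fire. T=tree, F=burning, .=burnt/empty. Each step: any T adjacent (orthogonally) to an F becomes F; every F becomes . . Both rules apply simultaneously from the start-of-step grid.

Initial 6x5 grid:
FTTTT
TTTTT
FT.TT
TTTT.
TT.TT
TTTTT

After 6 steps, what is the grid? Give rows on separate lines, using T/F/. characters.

Step 1: 4 trees catch fire, 2 burn out
  .FTTT
  FTTTT
  .F.TT
  FTTT.
  TT.TT
  TTTTT
Step 2: 4 trees catch fire, 4 burn out
  ..FTT
  .FTTT
  ...TT
  .FTT.
  FT.TT
  TTTTT
Step 3: 5 trees catch fire, 4 burn out
  ...FT
  ..FTT
  ...TT
  ..FT.
  .F.TT
  FTTTT
Step 4: 4 trees catch fire, 5 burn out
  ....F
  ...FT
  ...TT
  ...F.
  ...TT
  .FTTT
Step 5: 4 trees catch fire, 4 burn out
  .....
  ....F
  ...FT
  .....
  ...FT
  ..FTT
Step 6: 3 trees catch fire, 4 burn out
  .....
  .....
  ....F
  .....
  ....F
  ...FT

.....
.....
....F
.....
....F
...FT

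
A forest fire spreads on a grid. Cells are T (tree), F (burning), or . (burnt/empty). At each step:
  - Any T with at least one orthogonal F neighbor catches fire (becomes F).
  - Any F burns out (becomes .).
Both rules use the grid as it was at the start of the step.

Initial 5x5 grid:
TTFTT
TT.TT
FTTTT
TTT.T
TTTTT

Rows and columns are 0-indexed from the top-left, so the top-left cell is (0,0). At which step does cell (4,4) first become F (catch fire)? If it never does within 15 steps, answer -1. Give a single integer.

Step 1: cell (4,4)='T' (+5 fires, +2 burnt)
Step 2: cell (4,4)='T' (+7 fires, +5 burnt)
Step 3: cell (4,4)='T' (+4 fires, +7 burnt)
Step 4: cell (4,4)='T' (+2 fires, +4 burnt)
Step 5: cell (4,4)='T' (+2 fires, +2 burnt)
Step 6: cell (4,4)='F' (+1 fires, +2 burnt)
  -> target ignites at step 6
Step 7: cell (4,4)='.' (+0 fires, +1 burnt)
  fire out at step 7

6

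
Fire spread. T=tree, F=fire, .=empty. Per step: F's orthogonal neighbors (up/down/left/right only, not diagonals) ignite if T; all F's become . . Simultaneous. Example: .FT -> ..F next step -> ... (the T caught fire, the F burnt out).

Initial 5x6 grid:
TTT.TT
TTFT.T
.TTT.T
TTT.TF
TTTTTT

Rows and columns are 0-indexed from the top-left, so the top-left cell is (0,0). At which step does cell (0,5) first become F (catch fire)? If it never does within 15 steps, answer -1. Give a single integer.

Step 1: cell (0,5)='T' (+7 fires, +2 burnt)
Step 2: cell (0,5)='T' (+7 fires, +7 burnt)
Step 3: cell (0,5)='F' (+5 fires, +7 burnt)
  -> target ignites at step 3
Step 4: cell (0,5)='.' (+3 fires, +5 burnt)
Step 5: cell (0,5)='.' (+1 fires, +3 burnt)
Step 6: cell (0,5)='.' (+0 fires, +1 burnt)
  fire out at step 6

3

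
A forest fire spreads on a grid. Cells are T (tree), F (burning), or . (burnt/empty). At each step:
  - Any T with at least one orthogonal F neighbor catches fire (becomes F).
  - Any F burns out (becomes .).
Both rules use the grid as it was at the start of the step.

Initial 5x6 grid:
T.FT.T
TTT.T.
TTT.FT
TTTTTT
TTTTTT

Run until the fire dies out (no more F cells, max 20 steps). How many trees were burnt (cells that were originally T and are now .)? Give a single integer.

Step 1: +5 fires, +2 burnt (F count now 5)
Step 2: +5 fires, +5 burnt (F count now 5)
Step 3: +5 fires, +5 burnt (F count now 5)
Step 4: +4 fires, +5 burnt (F count now 4)
Step 5: +2 fires, +4 burnt (F count now 2)
Step 6: +1 fires, +2 burnt (F count now 1)
Step 7: +0 fires, +1 burnt (F count now 0)
Fire out after step 7
Initially T: 23, now '.': 29
Total burnt (originally-T cells now '.'): 22

Answer: 22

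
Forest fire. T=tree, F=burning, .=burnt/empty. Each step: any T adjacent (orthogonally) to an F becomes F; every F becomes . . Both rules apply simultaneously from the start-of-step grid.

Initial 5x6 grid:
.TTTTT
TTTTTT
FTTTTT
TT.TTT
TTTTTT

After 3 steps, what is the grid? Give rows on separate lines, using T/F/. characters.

Step 1: 3 trees catch fire, 1 burn out
  .TTTTT
  FTTTTT
  .FTTTT
  FT.TTT
  TTTTTT
Step 2: 4 trees catch fire, 3 burn out
  .TTTTT
  .FTTTT
  ..FTTT
  .F.TTT
  FTTTTT
Step 3: 4 trees catch fire, 4 burn out
  .FTTTT
  ..FTTT
  ...FTT
  ...TTT
  .FTTTT

.FTTTT
..FTTT
...FTT
...TTT
.FTTTT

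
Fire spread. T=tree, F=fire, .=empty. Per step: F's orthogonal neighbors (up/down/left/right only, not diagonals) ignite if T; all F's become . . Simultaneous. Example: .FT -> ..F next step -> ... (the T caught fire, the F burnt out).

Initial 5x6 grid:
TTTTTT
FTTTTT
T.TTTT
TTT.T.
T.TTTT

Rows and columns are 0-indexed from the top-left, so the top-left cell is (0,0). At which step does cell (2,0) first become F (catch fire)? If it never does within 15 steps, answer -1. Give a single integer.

Step 1: cell (2,0)='F' (+3 fires, +1 burnt)
  -> target ignites at step 1
Step 2: cell (2,0)='.' (+3 fires, +3 burnt)
Step 3: cell (2,0)='.' (+5 fires, +3 burnt)
Step 4: cell (2,0)='.' (+4 fires, +5 burnt)
Step 5: cell (2,0)='.' (+4 fires, +4 burnt)
Step 6: cell (2,0)='.' (+4 fires, +4 burnt)
Step 7: cell (2,0)='.' (+1 fires, +4 burnt)
Step 8: cell (2,0)='.' (+1 fires, +1 burnt)
Step 9: cell (2,0)='.' (+0 fires, +1 burnt)
  fire out at step 9

1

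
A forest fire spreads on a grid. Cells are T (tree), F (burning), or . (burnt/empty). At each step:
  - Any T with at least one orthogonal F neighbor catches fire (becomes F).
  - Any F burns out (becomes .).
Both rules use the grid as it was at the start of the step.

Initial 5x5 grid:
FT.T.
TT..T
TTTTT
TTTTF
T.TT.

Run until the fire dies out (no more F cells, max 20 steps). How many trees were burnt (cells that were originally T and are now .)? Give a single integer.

Answer: 16

Derivation:
Step 1: +4 fires, +2 burnt (F count now 4)
Step 2: +6 fires, +4 burnt (F count now 6)
Step 3: +5 fires, +6 burnt (F count now 5)
Step 4: +1 fires, +5 burnt (F count now 1)
Step 5: +0 fires, +1 burnt (F count now 0)
Fire out after step 5
Initially T: 17, now '.': 24
Total burnt (originally-T cells now '.'): 16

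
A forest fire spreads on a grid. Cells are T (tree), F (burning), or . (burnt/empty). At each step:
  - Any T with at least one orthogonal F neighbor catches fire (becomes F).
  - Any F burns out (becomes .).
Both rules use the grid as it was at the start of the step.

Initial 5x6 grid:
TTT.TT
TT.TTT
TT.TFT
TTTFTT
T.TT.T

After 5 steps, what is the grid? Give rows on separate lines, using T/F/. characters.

Step 1: 6 trees catch fire, 2 burn out
  TTT.TT
  TT.TFT
  TT.F.F
  TTF.FT
  T.TF.T
Step 2: 6 trees catch fire, 6 burn out
  TTT.FT
  TT.F.F
  TT....
  TF...F
  T.F..T
Step 3: 4 trees catch fire, 6 burn out
  TTT..F
  TT....
  TF....
  F.....
  T....F
Step 4: 3 trees catch fire, 4 burn out
  TTT...
  TF....
  F.....
  ......
  F.....
Step 5: 2 trees catch fire, 3 burn out
  TFT...
  F.....
  ......
  ......
  ......

TFT...
F.....
......
......
......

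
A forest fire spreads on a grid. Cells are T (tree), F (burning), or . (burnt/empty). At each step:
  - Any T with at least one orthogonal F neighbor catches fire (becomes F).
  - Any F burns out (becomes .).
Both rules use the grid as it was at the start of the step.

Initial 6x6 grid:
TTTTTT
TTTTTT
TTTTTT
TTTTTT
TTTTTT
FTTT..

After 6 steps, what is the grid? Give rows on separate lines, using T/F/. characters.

Step 1: 2 trees catch fire, 1 burn out
  TTTTTT
  TTTTTT
  TTTTTT
  TTTTTT
  FTTTTT
  .FTT..
Step 2: 3 trees catch fire, 2 burn out
  TTTTTT
  TTTTTT
  TTTTTT
  FTTTTT
  .FTTTT
  ..FT..
Step 3: 4 trees catch fire, 3 burn out
  TTTTTT
  TTTTTT
  FTTTTT
  .FTTTT
  ..FTTT
  ...F..
Step 4: 4 trees catch fire, 4 burn out
  TTTTTT
  FTTTTT
  .FTTTT
  ..FTTT
  ...FTT
  ......
Step 5: 5 trees catch fire, 4 burn out
  FTTTTT
  .FTTTT
  ..FTTT
  ...FTT
  ....FT
  ......
Step 6: 5 trees catch fire, 5 burn out
  .FTTTT
  ..FTTT
  ...FTT
  ....FT
  .....F
  ......

.FTTTT
..FTTT
...FTT
....FT
.....F
......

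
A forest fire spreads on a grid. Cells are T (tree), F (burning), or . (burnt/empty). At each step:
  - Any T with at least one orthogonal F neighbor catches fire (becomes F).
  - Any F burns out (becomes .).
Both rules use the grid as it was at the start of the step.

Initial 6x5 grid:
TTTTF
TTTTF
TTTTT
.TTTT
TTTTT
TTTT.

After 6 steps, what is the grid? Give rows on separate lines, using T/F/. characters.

Step 1: 3 trees catch fire, 2 burn out
  TTTF.
  TTTF.
  TTTTF
  .TTTT
  TTTTT
  TTTT.
Step 2: 4 trees catch fire, 3 burn out
  TTF..
  TTF..
  TTTF.
  .TTTF
  TTTTT
  TTTT.
Step 3: 5 trees catch fire, 4 burn out
  TF...
  TF...
  TTF..
  .TTF.
  TTTTF
  TTTT.
Step 4: 5 trees catch fire, 5 burn out
  F....
  F....
  TF...
  .TF..
  TTTF.
  TTTT.
Step 5: 4 trees catch fire, 5 burn out
  .....
  .....
  F....
  .F...
  TTF..
  TTTF.
Step 6: 2 trees catch fire, 4 burn out
  .....
  .....
  .....
  .....
  TF...
  TTF..

.....
.....
.....
.....
TF...
TTF..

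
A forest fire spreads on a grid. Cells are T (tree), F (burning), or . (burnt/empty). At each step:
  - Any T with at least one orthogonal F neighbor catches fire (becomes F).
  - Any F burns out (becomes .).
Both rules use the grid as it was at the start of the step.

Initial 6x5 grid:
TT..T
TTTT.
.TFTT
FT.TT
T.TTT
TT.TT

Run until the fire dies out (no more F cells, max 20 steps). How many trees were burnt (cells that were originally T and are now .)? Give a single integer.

Step 1: +5 fires, +2 burnt (F count now 5)
Step 2: +5 fires, +5 burnt (F count now 5)
Step 3: +5 fires, +5 burnt (F count now 5)
Step 4: +4 fires, +5 burnt (F count now 4)
Step 5: +1 fires, +4 burnt (F count now 1)
Step 6: +0 fires, +1 burnt (F count now 0)
Fire out after step 6
Initially T: 21, now '.': 29
Total burnt (originally-T cells now '.'): 20

Answer: 20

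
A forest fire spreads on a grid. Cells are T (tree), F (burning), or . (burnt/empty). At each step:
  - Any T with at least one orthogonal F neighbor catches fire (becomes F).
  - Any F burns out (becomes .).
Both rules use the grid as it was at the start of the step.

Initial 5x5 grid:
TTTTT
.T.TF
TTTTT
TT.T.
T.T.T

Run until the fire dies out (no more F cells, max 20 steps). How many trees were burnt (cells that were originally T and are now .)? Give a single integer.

Step 1: +3 fires, +1 burnt (F count now 3)
Step 2: +2 fires, +3 burnt (F count now 2)
Step 3: +3 fires, +2 burnt (F count now 3)
Step 4: +2 fires, +3 burnt (F count now 2)
Step 5: +4 fires, +2 burnt (F count now 4)
Step 6: +1 fires, +4 burnt (F count now 1)
Step 7: +1 fires, +1 burnt (F count now 1)
Step 8: +0 fires, +1 burnt (F count now 0)
Fire out after step 8
Initially T: 18, now '.': 23
Total burnt (originally-T cells now '.'): 16

Answer: 16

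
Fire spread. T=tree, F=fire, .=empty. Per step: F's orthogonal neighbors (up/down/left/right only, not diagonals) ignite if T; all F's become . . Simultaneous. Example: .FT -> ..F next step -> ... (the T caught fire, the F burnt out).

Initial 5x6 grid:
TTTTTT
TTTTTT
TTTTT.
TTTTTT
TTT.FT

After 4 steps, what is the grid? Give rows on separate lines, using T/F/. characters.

Step 1: 2 trees catch fire, 1 burn out
  TTTTTT
  TTTTTT
  TTTTT.
  TTTTFT
  TTT..F
Step 2: 3 trees catch fire, 2 burn out
  TTTTTT
  TTTTTT
  TTTTF.
  TTTF.F
  TTT...
Step 3: 3 trees catch fire, 3 burn out
  TTTTTT
  TTTTFT
  TTTF..
  TTF...
  TTT...
Step 4: 6 trees catch fire, 3 burn out
  TTTTFT
  TTTF.F
  TTF...
  TF....
  TTF...

TTTTFT
TTTF.F
TTF...
TF....
TTF...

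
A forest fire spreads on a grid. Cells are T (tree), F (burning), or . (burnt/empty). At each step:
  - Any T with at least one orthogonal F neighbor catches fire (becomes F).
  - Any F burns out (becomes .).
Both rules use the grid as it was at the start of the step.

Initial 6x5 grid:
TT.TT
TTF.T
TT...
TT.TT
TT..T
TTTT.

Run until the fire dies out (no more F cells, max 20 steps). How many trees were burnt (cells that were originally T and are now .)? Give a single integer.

Step 1: +1 fires, +1 burnt (F count now 1)
Step 2: +3 fires, +1 burnt (F count now 3)
Step 3: +3 fires, +3 burnt (F count now 3)
Step 4: +2 fires, +3 burnt (F count now 2)
Step 5: +2 fires, +2 burnt (F count now 2)
Step 6: +2 fires, +2 burnt (F count now 2)
Step 7: +1 fires, +2 burnt (F count now 1)
Step 8: +0 fires, +1 burnt (F count now 0)
Fire out after step 8
Initially T: 20, now '.': 24
Total burnt (originally-T cells now '.'): 14

Answer: 14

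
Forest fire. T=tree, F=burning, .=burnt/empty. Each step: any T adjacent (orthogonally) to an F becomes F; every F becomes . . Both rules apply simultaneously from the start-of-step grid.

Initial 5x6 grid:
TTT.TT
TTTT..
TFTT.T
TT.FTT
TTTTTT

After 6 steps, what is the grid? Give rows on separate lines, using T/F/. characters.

Step 1: 7 trees catch fire, 2 burn out
  TTT.TT
  TFTT..
  F.FF.T
  TF..FT
  TTTFTT
Step 2: 9 trees catch fire, 7 burn out
  TFT.TT
  F.FF..
  .....T
  F....F
  TFF.FT
Step 3: 5 trees catch fire, 9 burn out
  F.F.TT
  ......
  .....F
  ......
  F....F
Step 4: 0 trees catch fire, 5 burn out
  ....TT
  ......
  ......
  ......
  ......
Step 5: 0 trees catch fire, 0 burn out
  ....TT
  ......
  ......
  ......
  ......
Step 6: 0 trees catch fire, 0 burn out
  ....TT
  ......
  ......
  ......
  ......

....TT
......
......
......
......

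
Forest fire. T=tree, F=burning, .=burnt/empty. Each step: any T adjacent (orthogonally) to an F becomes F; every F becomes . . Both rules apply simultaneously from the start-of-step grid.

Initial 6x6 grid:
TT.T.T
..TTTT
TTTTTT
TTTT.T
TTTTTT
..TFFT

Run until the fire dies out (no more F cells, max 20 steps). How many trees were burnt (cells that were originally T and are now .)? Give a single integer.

Answer: 25

Derivation:
Step 1: +4 fires, +2 burnt (F count now 4)
Step 2: +3 fires, +4 burnt (F count now 3)
Step 3: +4 fires, +3 burnt (F count now 4)
Step 4: +6 fires, +4 burnt (F count now 6)
Step 5: +6 fires, +6 burnt (F count now 6)
Step 6: +2 fires, +6 burnt (F count now 2)
Step 7: +0 fires, +2 burnt (F count now 0)
Fire out after step 7
Initially T: 27, now '.': 34
Total burnt (originally-T cells now '.'): 25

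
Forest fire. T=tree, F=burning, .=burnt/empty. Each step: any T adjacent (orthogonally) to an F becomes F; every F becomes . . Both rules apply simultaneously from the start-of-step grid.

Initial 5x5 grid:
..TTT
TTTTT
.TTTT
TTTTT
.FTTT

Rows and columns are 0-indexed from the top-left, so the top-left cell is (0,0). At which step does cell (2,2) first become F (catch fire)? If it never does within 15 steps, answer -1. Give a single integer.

Step 1: cell (2,2)='T' (+2 fires, +1 burnt)
Step 2: cell (2,2)='T' (+4 fires, +2 burnt)
Step 3: cell (2,2)='F' (+4 fires, +4 burnt)
  -> target ignites at step 3
Step 4: cell (2,2)='.' (+4 fires, +4 burnt)
Step 5: cell (2,2)='.' (+3 fires, +4 burnt)
Step 6: cell (2,2)='.' (+2 fires, +3 burnt)
Step 7: cell (2,2)='.' (+1 fires, +2 burnt)
Step 8: cell (2,2)='.' (+0 fires, +1 burnt)
  fire out at step 8

3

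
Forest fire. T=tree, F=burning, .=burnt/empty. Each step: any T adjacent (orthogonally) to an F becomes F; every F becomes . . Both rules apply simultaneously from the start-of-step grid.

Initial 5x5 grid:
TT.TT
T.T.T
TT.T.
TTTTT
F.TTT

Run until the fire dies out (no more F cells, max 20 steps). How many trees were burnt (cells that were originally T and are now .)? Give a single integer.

Answer: 14

Derivation:
Step 1: +1 fires, +1 burnt (F count now 1)
Step 2: +2 fires, +1 burnt (F count now 2)
Step 3: +3 fires, +2 burnt (F count now 3)
Step 4: +3 fires, +3 burnt (F count now 3)
Step 5: +4 fires, +3 burnt (F count now 4)
Step 6: +1 fires, +4 burnt (F count now 1)
Step 7: +0 fires, +1 burnt (F count now 0)
Fire out after step 7
Initially T: 18, now '.': 21
Total burnt (originally-T cells now '.'): 14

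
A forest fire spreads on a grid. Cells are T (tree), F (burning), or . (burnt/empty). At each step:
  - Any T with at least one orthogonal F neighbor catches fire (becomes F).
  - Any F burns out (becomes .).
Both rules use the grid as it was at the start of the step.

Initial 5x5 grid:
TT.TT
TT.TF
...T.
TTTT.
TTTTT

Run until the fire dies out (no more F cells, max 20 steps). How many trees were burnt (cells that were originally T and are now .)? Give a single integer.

Step 1: +2 fires, +1 burnt (F count now 2)
Step 2: +2 fires, +2 burnt (F count now 2)
Step 3: +1 fires, +2 burnt (F count now 1)
Step 4: +2 fires, +1 burnt (F count now 2)
Step 5: +3 fires, +2 burnt (F count now 3)
Step 6: +2 fires, +3 burnt (F count now 2)
Step 7: +1 fires, +2 burnt (F count now 1)
Step 8: +0 fires, +1 burnt (F count now 0)
Fire out after step 8
Initially T: 17, now '.': 21
Total burnt (originally-T cells now '.'): 13

Answer: 13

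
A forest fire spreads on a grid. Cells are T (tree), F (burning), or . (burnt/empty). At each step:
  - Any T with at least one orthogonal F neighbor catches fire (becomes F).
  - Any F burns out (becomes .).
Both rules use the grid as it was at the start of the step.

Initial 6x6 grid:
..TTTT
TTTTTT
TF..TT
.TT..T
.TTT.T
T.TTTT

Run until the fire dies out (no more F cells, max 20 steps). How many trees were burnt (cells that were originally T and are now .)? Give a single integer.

Step 1: +3 fires, +1 burnt (F count now 3)
Step 2: +4 fires, +3 burnt (F count now 4)
Step 3: +3 fires, +4 burnt (F count now 3)
Step 4: +4 fires, +3 burnt (F count now 4)
Step 5: +4 fires, +4 burnt (F count now 4)
Step 6: +3 fires, +4 burnt (F count now 3)
Step 7: +2 fires, +3 burnt (F count now 2)
Step 8: +1 fires, +2 burnt (F count now 1)
Step 9: +0 fires, +1 burnt (F count now 0)
Fire out after step 9
Initially T: 25, now '.': 35
Total burnt (originally-T cells now '.'): 24

Answer: 24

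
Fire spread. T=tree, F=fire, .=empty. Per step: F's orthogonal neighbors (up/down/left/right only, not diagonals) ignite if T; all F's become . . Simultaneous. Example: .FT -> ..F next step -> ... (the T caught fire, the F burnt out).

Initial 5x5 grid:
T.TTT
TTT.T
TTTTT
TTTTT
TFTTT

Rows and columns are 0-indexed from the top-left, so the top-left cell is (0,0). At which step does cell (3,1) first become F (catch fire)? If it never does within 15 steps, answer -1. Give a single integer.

Step 1: cell (3,1)='F' (+3 fires, +1 burnt)
  -> target ignites at step 1
Step 2: cell (3,1)='.' (+4 fires, +3 burnt)
Step 3: cell (3,1)='.' (+5 fires, +4 burnt)
Step 4: cell (3,1)='.' (+4 fires, +5 burnt)
Step 5: cell (3,1)='.' (+3 fires, +4 burnt)
Step 6: cell (3,1)='.' (+2 fires, +3 burnt)
Step 7: cell (3,1)='.' (+1 fires, +2 burnt)
Step 8: cell (3,1)='.' (+0 fires, +1 burnt)
  fire out at step 8

1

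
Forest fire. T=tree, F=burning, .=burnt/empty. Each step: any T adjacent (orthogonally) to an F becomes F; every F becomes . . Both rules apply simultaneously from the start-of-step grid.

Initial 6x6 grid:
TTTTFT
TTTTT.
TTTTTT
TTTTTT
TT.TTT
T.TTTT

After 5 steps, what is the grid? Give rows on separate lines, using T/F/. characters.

Step 1: 3 trees catch fire, 1 burn out
  TTTF.F
  TTTTF.
  TTTTTT
  TTTTTT
  TT.TTT
  T.TTTT
Step 2: 3 trees catch fire, 3 burn out
  TTF...
  TTTF..
  TTTTFT
  TTTTTT
  TT.TTT
  T.TTTT
Step 3: 5 trees catch fire, 3 burn out
  TF....
  TTF...
  TTTF.F
  TTTTFT
  TT.TTT
  T.TTTT
Step 4: 6 trees catch fire, 5 burn out
  F.....
  TF....
  TTF...
  TTTF.F
  TT.TFT
  T.TTTT
Step 5: 6 trees catch fire, 6 burn out
  ......
  F.....
  TF....
  TTF...
  TT.F.F
  T.TTFT

......
F.....
TF....
TTF...
TT.F.F
T.TTFT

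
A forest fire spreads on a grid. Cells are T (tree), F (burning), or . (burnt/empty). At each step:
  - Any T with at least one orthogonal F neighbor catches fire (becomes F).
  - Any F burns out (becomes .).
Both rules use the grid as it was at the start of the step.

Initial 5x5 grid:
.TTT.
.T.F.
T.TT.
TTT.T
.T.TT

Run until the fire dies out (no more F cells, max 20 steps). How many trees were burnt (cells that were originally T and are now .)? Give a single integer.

Step 1: +2 fires, +1 burnt (F count now 2)
Step 2: +2 fires, +2 burnt (F count now 2)
Step 3: +2 fires, +2 burnt (F count now 2)
Step 4: +2 fires, +2 burnt (F count now 2)
Step 5: +2 fires, +2 burnt (F count now 2)
Step 6: +1 fires, +2 burnt (F count now 1)
Step 7: +0 fires, +1 burnt (F count now 0)
Fire out after step 7
Initially T: 14, now '.': 22
Total burnt (originally-T cells now '.'): 11

Answer: 11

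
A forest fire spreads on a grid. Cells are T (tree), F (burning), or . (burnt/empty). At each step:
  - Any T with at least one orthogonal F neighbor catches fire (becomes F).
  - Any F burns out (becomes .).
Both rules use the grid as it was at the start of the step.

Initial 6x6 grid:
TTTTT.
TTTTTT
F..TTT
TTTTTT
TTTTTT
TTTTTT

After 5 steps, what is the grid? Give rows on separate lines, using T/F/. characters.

Step 1: 2 trees catch fire, 1 burn out
  TTTTT.
  FTTTTT
  ...TTT
  FTTTTT
  TTTTTT
  TTTTTT
Step 2: 4 trees catch fire, 2 burn out
  FTTTT.
  .FTTTT
  ...TTT
  .FTTTT
  FTTTTT
  TTTTTT
Step 3: 5 trees catch fire, 4 burn out
  .FTTT.
  ..FTTT
  ...TTT
  ..FTTT
  .FTTTT
  FTTTTT
Step 4: 5 trees catch fire, 5 burn out
  ..FTT.
  ...FTT
  ...TTT
  ...FTT
  ..FTTT
  .FTTTT
Step 5: 6 trees catch fire, 5 burn out
  ...FT.
  ....FT
  ...FTT
  ....FT
  ...FTT
  ..FTTT

...FT.
....FT
...FTT
....FT
...FTT
..FTTT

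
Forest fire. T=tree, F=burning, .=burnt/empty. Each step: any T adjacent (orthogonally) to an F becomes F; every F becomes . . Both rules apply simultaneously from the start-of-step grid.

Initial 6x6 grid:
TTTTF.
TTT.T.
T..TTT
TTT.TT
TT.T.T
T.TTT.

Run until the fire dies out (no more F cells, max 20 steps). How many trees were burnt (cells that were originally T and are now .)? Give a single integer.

Answer: 21

Derivation:
Step 1: +2 fires, +1 burnt (F count now 2)
Step 2: +2 fires, +2 burnt (F count now 2)
Step 3: +5 fires, +2 burnt (F count now 5)
Step 4: +3 fires, +5 burnt (F count now 3)
Step 5: +2 fires, +3 burnt (F count now 2)
Step 6: +1 fires, +2 burnt (F count now 1)
Step 7: +1 fires, +1 burnt (F count now 1)
Step 8: +2 fires, +1 burnt (F count now 2)
Step 9: +3 fires, +2 burnt (F count now 3)
Step 10: +0 fires, +3 burnt (F count now 0)
Fire out after step 10
Initially T: 25, now '.': 32
Total burnt (originally-T cells now '.'): 21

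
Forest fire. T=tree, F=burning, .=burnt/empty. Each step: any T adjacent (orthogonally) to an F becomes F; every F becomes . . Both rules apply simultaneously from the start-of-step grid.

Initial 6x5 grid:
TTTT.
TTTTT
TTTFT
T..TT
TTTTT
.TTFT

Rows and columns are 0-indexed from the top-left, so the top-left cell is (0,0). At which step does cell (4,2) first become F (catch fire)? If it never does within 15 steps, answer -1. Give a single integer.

Step 1: cell (4,2)='T' (+7 fires, +2 burnt)
Step 2: cell (4,2)='F' (+8 fires, +7 burnt)
  -> target ignites at step 2
Step 3: cell (4,2)='.' (+4 fires, +8 burnt)
Step 4: cell (4,2)='.' (+4 fires, +4 burnt)
Step 5: cell (4,2)='.' (+1 fires, +4 burnt)
Step 6: cell (4,2)='.' (+0 fires, +1 burnt)
  fire out at step 6

2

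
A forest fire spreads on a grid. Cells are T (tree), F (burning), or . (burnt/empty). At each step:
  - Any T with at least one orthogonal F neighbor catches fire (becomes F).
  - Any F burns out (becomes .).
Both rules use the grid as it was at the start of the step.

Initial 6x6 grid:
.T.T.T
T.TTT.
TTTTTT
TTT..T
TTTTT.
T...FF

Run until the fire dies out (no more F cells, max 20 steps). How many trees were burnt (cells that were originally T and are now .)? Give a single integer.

Answer: 21

Derivation:
Step 1: +1 fires, +2 burnt (F count now 1)
Step 2: +1 fires, +1 burnt (F count now 1)
Step 3: +1 fires, +1 burnt (F count now 1)
Step 4: +2 fires, +1 burnt (F count now 2)
Step 5: +3 fires, +2 burnt (F count now 3)
Step 6: +5 fires, +3 burnt (F count now 5)
Step 7: +3 fires, +5 burnt (F count now 3)
Step 8: +4 fires, +3 burnt (F count now 4)
Step 9: +1 fires, +4 burnt (F count now 1)
Step 10: +0 fires, +1 burnt (F count now 0)
Fire out after step 10
Initially T: 23, now '.': 34
Total burnt (originally-T cells now '.'): 21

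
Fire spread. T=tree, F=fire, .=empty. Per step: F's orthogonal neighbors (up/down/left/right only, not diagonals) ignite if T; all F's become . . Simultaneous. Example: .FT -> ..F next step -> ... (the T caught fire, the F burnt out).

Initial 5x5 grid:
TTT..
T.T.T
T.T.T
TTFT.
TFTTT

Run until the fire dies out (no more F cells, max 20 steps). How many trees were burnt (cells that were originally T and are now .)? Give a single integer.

Step 1: +5 fires, +2 burnt (F count now 5)
Step 2: +3 fires, +5 burnt (F count now 3)
Step 3: +3 fires, +3 burnt (F count now 3)
Step 4: +2 fires, +3 burnt (F count now 2)
Step 5: +1 fires, +2 burnt (F count now 1)
Step 6: +0 fires, +1 burnt (F count now 0)
Fire out after step 6
Initially T: 16, now '.': 23
Total burnt (originally-T cells now '.'): 14

Answer: 14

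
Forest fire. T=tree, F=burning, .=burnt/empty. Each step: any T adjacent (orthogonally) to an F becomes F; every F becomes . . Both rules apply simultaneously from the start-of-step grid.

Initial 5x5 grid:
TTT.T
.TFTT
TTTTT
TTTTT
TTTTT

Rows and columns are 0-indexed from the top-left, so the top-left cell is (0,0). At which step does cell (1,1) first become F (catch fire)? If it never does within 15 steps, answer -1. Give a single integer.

Step 1: cell (1,1)='F' (+4 fires, +1 burnt)
  -> target ignites at step 1
Step 2: cell (1,1)='.' (+5 fires, +4 burnt)
Step 3: cell (1,1)='.' (+7 fires, +5 burnt)
Step 4: cell (1,1)='.' (+4 fires, +7 burnt)
Step 5: cell (1,1)='.' (+2 fires, +4 burnt)
Step 6: cell (1,1)='.' (+0 fires, +2 burnt)
  fire out at step 6

1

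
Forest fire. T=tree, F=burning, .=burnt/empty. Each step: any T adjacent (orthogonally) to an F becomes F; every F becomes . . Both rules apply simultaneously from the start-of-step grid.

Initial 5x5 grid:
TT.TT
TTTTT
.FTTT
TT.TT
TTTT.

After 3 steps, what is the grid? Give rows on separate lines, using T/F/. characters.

Step 1: 3 trees catch fire, 1 burn out
  TT.TT
  TFTTT
  ..FTT
  TF.TT
  TTTT.
Step 2: 6 trees catch fire, 3 burn out
  TF.TT
  F.FTT
  ...FT
  F..TT
  TFTT.
Step 3: 6 trees catch fire, 6 burn out
  F..TT
  ...FT
  ....F
  ...FT
  F.FT.

F..TT
...FT
....F
...FT
F.FT.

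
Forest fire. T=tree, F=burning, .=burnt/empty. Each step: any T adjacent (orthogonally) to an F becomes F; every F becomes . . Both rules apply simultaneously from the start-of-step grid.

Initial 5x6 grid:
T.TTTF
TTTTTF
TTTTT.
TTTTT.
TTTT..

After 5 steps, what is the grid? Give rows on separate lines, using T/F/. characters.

Step 1: 2 trees catch fire, 2 burn out
  T.TTF.
  TTTTF.
  TTTTT.
  TTTTT.
  TTTT..
Step 2: 3 trees catch fire, 2 burn out
  T.TF..
  TTTF..
  TTTTF.
  TTTTT.
  TTTT..
Step 3: 4 trees catch fire, 3 burn out
  T.F...
  TTF...
  TTTF..
  TTTTF.
  TTTT..
Step 4: 3 trees catch fire, 4 burn out
  T.....
  TF....
  TTF...
  TTTF..
  TTTT..
Step 5: 4 trees catch fire, 3 burn out
  T.....
  F.....
  TF....
  TTF...
  TTTF..

T.....
F.....
TF....
TTF...
TTTF..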